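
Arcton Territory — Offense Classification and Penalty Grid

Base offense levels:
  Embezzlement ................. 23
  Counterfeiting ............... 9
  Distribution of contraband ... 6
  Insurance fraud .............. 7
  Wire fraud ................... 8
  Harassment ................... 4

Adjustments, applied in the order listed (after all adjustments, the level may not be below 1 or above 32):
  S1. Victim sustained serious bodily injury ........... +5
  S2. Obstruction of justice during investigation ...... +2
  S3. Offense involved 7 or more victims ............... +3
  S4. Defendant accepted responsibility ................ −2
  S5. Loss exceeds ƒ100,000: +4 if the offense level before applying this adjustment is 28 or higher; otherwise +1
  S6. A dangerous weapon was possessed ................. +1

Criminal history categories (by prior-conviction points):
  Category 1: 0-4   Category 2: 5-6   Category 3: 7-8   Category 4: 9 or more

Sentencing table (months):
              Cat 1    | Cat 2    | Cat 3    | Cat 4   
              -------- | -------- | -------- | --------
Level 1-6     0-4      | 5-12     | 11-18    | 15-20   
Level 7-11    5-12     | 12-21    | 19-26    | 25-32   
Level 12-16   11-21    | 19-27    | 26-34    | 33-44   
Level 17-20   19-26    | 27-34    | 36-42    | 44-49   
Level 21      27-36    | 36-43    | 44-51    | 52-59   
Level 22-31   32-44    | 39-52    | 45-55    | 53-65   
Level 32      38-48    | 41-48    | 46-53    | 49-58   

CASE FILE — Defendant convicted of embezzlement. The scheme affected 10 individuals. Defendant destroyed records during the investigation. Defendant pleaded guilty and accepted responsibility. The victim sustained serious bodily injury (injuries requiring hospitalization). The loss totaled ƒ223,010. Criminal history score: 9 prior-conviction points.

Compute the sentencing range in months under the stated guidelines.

49-58 months

Base offense level for embezzlement: 23.
S1 applies: 23 + 5 = 28.
S2 applies: 28 + 2 = 30.
S3 applies: 30 + 3 = 33.
S4 applies: 33 − 2 = 31.
S5 applies (level before this adjustment is 31 ≥ 28, so +4): 31 + 4 = 35.
Level 35 exceeds the maximum of 32; capped at 32.
Final offense level: 32.
Criminal history: 9 prior points → Category 4 (9+).
Level 32 falls in the 32 band.
Grid: Level 32 × Category 4 = 49-58 months.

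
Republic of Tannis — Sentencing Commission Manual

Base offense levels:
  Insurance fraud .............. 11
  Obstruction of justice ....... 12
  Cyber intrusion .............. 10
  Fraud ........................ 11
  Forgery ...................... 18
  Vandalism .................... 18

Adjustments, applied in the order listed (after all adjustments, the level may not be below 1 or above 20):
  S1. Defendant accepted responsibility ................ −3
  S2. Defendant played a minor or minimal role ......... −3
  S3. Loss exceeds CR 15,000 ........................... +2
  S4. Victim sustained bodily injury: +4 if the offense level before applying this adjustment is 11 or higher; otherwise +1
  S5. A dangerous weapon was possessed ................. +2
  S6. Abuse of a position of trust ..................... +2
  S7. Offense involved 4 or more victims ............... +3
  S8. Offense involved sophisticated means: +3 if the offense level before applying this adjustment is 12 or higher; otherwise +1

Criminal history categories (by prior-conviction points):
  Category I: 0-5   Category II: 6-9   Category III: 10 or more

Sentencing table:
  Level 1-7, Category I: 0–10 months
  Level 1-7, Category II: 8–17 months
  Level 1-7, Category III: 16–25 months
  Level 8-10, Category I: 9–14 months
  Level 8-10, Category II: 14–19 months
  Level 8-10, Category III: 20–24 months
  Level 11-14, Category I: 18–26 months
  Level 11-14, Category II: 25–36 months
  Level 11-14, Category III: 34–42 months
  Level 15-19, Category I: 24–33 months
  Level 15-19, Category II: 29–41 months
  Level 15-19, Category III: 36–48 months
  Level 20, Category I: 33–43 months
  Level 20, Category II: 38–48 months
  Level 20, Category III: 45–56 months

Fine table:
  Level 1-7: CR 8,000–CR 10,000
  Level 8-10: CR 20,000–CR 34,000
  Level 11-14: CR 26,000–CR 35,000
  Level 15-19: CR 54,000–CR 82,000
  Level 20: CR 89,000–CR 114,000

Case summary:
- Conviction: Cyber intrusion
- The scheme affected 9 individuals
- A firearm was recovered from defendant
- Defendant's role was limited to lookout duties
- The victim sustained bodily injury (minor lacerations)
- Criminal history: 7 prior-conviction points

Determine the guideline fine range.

CR 26,000–CR 35,000

Base offense level for cyber intrusion: 10.
S1 does not apply.
S2 applies: 10 − 3 = 7.
S3 does not apply.
S4 applies (level before this adjustment is 7 < 11, so +1): 7 + 1 = 8.
S5 applies: 8 + 2 = 10.
S6 does not apply.
S7 applies: 10 + 3 = 13.
Final offense level: 13.
Level 13 falls in the 11-14 band.
Fine table: Level 11-14 → CR 26,000–CR 35,000.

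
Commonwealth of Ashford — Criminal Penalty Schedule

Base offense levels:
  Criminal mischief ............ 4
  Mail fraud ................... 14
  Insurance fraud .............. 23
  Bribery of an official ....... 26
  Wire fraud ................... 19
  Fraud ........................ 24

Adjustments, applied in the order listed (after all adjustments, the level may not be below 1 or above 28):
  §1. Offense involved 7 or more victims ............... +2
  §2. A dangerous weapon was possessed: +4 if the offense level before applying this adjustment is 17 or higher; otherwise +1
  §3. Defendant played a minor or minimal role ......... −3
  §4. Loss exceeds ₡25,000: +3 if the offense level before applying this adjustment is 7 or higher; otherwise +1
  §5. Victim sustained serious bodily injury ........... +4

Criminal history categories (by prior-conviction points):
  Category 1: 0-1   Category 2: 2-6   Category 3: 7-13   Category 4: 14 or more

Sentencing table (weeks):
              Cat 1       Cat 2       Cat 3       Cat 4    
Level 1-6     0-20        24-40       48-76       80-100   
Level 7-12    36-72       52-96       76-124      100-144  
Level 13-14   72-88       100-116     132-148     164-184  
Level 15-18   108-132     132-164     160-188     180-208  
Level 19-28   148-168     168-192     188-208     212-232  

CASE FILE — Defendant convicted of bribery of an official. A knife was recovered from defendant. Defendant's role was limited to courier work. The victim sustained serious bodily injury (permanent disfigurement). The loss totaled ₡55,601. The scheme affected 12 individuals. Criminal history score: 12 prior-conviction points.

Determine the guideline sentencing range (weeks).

188-208 weeks

Base offense level for bribery of an official: 26.
§1 applies: 26 + 2 = 28.
§2 applies (level before this adjustment is 28 ≥ 17, so +4): 28 + 4 = 32.
§3 applies: 32 − 3 = 29.
§4 applies (level before this adjustment is 29 ≥ 7, so +3): 29 + 3 = 32.
§5 applies: 32 + 4 = 36.
Level 36 exceeds the maximum of 28; capped at 28.
Final offense level: 28.
Criminal history: 12 prior points → Category 3 (7-13).
Level 28 falls in the 19-28 band.
Grid: Level 19-28 × Category 3 = 188-208 weeks.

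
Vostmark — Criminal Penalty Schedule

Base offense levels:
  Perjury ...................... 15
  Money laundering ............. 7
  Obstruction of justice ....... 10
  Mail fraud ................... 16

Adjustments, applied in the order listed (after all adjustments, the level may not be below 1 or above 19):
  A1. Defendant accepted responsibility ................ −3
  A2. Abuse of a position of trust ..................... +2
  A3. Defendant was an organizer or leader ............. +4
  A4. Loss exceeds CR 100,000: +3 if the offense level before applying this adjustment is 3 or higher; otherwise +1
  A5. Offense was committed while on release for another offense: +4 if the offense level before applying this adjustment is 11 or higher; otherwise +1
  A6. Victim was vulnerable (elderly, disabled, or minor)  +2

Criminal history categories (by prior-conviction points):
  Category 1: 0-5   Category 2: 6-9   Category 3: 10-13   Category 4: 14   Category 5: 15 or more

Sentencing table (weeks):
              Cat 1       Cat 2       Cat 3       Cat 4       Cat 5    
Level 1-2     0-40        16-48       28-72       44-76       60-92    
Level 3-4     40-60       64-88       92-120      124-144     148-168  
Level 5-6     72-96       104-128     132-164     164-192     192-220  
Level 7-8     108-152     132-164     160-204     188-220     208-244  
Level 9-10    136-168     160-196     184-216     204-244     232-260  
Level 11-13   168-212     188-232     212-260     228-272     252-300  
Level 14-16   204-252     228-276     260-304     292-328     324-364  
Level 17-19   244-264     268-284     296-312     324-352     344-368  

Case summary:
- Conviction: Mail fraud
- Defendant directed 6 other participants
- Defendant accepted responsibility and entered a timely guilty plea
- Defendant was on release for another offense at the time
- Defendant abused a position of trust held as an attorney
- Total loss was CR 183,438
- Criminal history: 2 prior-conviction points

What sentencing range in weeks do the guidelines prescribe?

244-264 weeks

Base offense level for mail fraud: 16.
A1 applies: 16 − 3 = 13.
A2 applies: 13 + 2 = 15.
A3 applies: 15 + 4 = 19.
A4 applies (level before this adjustment is 19 ≥ 3, so +3): 19 + 3 = 22.
A5 applies (level before this adjustment is 22 ≥ 11, so +4): 22 + 4 = 26.
Level 26 exceeds the maximum of 19; capped at 19.
Final offense level: 19.
Criminal history: 2 prior points → Category 1 (0-5).
Level 19 falls in the 17-19 band.
Grid: Level 17-19 × Category 1 = 244-264 weeks.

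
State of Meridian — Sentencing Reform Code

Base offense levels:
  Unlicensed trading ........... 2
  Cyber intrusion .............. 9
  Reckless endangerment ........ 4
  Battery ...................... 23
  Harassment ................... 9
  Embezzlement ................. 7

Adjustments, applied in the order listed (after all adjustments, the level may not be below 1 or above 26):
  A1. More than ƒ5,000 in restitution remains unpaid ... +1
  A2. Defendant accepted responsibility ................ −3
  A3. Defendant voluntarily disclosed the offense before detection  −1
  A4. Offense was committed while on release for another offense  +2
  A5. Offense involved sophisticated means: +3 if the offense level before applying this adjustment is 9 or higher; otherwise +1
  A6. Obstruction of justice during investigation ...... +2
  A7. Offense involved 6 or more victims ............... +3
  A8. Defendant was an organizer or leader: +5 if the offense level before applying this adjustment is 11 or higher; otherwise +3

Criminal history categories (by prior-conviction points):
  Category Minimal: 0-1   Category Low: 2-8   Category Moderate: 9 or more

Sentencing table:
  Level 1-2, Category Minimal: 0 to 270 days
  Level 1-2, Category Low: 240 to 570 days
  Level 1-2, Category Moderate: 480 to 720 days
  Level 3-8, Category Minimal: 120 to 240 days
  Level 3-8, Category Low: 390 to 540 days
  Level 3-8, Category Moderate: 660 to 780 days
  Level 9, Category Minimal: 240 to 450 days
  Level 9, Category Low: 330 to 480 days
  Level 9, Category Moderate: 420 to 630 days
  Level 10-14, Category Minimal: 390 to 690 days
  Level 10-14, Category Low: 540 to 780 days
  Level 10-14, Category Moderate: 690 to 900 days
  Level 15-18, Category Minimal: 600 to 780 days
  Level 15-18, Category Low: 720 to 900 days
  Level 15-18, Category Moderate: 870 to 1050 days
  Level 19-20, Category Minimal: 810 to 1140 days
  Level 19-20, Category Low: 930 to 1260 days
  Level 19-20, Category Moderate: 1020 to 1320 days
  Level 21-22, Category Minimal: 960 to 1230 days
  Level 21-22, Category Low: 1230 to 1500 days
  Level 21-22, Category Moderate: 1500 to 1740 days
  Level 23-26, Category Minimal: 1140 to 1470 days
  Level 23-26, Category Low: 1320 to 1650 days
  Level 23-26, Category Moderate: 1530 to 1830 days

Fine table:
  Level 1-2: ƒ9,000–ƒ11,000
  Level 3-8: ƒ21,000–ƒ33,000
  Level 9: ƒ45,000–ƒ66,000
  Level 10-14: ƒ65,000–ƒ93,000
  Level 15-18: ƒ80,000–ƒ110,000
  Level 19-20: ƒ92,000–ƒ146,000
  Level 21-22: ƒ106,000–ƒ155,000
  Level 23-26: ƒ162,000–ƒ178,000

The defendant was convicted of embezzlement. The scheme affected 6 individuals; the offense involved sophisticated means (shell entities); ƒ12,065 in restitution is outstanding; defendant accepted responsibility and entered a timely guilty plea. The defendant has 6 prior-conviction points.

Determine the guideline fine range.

Base offense level for embezzlement: 7.
A1 applies: 7 + 1 = 8.
A2 applies: 8 − 3 = 5.
A3 does not apply.
A5 applies (level before this adjustment is 5 < 9, so +1): 5 + 1 = 6.
A7 applies: 6 + 3 = 9.
Final offense level: 9.
Level 9 falls in the 9 band.
Fine table: Level 9 → ƒ45,000–ƒ66,000.

ƒ45,000–ƒ66,000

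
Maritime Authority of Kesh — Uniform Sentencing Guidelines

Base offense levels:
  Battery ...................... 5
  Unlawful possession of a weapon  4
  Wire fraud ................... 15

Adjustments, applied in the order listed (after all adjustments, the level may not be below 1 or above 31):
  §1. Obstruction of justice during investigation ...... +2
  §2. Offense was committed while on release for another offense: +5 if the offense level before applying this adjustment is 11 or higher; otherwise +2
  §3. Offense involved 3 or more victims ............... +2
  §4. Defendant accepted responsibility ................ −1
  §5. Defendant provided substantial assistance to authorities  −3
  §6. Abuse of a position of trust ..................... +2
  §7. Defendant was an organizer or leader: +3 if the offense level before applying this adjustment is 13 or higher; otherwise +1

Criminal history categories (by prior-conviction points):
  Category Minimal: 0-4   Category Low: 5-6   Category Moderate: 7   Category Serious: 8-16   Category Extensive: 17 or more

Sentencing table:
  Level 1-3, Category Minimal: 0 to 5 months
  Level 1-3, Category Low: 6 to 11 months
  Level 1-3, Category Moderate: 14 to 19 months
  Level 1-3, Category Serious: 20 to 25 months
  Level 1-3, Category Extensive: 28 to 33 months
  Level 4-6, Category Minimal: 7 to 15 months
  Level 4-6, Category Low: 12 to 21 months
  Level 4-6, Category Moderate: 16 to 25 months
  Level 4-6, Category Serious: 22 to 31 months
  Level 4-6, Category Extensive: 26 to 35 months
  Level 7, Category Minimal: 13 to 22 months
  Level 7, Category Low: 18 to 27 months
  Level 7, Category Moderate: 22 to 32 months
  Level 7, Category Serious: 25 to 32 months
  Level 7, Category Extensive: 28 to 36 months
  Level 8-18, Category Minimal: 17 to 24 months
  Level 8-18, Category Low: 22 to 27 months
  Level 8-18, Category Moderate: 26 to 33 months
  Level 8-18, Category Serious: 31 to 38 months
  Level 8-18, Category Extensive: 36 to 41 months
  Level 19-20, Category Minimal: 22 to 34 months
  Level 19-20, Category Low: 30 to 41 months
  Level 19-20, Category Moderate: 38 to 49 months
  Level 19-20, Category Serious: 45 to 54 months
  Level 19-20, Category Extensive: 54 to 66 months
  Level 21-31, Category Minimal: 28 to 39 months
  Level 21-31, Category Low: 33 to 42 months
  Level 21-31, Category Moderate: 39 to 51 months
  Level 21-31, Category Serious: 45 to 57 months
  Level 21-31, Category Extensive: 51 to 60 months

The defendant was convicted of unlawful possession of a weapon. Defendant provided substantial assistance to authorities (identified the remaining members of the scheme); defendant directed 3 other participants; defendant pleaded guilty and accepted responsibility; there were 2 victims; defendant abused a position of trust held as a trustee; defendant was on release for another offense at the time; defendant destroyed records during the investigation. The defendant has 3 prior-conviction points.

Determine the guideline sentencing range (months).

Base offense level for unlawful possession of a weapon: 4.
§1 applies: 4 + 2 = 6.
§2 applies (level before this adjustment is 6 < 11, so +2): 6 + 2 = 8.
§3 does not apply.
§4 applies: 8 − 1 = 7.
§5 applies: 7 − 3 = 4.
§6 applies: 4 + 2 = 6.
§7 applies (level before this adjustment is 6 < 13, so +1): 6 + 1 = 7.
Final offense level: 7.
Criminal history: 3 prior points → Category Minimal (0-4).
Level 7 falls in the 7 band.
Grid: Level 7 × Category Minimal = 13-22 months.

13-22 months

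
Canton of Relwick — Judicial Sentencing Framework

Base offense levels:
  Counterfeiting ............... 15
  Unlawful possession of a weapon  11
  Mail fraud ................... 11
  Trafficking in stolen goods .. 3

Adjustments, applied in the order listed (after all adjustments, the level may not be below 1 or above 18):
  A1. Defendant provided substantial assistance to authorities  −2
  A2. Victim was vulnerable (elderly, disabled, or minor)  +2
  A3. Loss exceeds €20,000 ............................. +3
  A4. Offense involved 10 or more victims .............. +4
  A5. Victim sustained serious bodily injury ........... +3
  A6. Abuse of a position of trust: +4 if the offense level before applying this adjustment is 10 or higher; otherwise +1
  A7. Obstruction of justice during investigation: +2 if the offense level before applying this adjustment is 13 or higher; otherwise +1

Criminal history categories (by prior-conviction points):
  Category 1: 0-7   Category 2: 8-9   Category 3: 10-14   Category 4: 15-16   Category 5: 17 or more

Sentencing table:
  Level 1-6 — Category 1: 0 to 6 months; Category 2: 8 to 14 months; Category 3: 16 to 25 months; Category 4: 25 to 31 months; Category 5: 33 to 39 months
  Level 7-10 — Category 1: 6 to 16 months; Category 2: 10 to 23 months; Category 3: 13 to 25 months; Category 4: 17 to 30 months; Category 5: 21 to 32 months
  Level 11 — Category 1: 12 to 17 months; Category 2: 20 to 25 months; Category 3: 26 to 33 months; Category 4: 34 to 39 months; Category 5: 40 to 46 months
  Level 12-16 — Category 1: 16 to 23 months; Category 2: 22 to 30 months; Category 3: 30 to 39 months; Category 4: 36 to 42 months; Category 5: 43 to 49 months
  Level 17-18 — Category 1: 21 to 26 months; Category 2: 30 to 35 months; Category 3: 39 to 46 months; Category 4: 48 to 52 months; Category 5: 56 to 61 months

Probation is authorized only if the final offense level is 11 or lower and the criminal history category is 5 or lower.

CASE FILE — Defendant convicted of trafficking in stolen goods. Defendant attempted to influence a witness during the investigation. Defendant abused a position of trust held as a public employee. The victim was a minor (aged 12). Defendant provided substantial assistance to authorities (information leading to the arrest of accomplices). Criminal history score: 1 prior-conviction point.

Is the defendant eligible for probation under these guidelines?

Base offense level for trafficking in stolen goods: 3.
A1 applies: 3 − 2 = 1.
A2 applies: 1 + 2 = 3.
A3 does not apply.
A5 does not apply.
A6 applies (level before this adjustment is 3 < 10, so +1): 3 + 1 = 4.
A7 applies (level before this adjustment is 4 < 13, so +1): 4 + 1 = 5.
Final offense level: 5.
Criminal history: 1 prior point → Category 1 (0-7).
Level 5 falls in the 1-6 band.
Grid: Level 1-6 × Category 1 = 0-6 months.
Probation check: level 5 ≤ 11 and category 1 ≤ 5 → eligible.

Yes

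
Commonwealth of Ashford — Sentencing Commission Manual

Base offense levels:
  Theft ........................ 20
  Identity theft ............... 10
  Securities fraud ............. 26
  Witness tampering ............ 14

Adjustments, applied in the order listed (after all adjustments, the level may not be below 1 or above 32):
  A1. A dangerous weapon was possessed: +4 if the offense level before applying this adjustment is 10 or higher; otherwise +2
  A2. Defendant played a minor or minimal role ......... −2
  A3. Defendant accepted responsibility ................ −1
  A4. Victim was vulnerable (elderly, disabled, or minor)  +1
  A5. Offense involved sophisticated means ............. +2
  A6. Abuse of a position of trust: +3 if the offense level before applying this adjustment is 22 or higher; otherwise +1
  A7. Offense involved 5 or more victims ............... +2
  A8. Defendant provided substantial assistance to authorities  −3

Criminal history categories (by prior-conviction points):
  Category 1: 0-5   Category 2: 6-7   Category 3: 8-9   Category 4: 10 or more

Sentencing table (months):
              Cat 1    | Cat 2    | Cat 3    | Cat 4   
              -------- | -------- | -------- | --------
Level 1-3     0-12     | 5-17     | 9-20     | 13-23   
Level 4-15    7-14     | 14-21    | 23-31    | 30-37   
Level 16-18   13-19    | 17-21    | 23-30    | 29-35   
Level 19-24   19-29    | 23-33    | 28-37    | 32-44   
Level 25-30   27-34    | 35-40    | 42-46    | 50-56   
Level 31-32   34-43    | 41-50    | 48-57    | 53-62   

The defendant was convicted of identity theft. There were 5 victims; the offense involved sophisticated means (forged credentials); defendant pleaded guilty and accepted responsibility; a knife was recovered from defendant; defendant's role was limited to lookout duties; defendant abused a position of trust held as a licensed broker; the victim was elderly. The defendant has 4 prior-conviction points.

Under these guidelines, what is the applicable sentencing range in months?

13-19 months

Base offense level for identity theft: 10.
A1 applies (level before this adjustment is 10 ≥ 10, so +4): 10 + 4 = 14.
A2 applies: 14 − 2 = 12.
A3 applies: 12 − 1 = 11.
A4 applies: 11 + 1 = 12.
A5 applies: 12 + 2 = 14.
A6 applies (level before this adjustment is 14 < 22, so +1): 14 + 1 = 15.
A7 applies: 15 + 2 = 17.
Final offense level: 17.
Criminal history: 4 prior points → Category 1 (0-5).
Level 17 falls in the 16-18 band.
Grid: Level 16-18 × Category 1 = 13-19 months.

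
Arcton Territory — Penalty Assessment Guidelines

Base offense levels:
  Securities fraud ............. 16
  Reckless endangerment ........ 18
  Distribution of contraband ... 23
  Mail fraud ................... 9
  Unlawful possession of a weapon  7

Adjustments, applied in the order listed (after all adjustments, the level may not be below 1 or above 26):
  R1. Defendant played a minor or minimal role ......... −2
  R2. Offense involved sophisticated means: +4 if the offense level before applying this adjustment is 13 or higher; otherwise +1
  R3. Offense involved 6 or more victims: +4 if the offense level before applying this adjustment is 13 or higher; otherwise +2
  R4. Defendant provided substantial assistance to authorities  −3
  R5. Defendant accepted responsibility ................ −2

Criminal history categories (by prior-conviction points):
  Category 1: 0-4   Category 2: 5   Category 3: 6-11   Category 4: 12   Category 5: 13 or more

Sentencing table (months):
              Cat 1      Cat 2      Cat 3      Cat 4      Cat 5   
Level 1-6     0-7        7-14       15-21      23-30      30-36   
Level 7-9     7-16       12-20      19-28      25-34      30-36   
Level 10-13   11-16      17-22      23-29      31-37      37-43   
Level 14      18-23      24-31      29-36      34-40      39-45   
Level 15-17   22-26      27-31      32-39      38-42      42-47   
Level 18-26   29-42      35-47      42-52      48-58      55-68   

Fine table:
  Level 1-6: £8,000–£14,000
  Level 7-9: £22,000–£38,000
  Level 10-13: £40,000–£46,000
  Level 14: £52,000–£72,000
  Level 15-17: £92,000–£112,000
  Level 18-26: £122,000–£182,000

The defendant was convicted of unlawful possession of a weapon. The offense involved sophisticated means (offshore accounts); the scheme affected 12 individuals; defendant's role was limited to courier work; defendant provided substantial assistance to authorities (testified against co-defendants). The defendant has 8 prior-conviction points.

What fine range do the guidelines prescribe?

£8,000–£14,000

Base offense level for unlawful possession of a weapon: 7.
R1 applies: 7 − 2 = 5.
R2 applies (level before this adjustment is 5 < 13, so +1): 5 + 1 = 6.
R3 applies (level before this adjustment is 6 < 13, so +2): 6 + 2 = 8.
R4 applies: 8 − 3 = 5.
Final offense level: 5.
Level 5 falls in the 1-6 band.
Fine table: Level 1-6 → £8,000–£14,000.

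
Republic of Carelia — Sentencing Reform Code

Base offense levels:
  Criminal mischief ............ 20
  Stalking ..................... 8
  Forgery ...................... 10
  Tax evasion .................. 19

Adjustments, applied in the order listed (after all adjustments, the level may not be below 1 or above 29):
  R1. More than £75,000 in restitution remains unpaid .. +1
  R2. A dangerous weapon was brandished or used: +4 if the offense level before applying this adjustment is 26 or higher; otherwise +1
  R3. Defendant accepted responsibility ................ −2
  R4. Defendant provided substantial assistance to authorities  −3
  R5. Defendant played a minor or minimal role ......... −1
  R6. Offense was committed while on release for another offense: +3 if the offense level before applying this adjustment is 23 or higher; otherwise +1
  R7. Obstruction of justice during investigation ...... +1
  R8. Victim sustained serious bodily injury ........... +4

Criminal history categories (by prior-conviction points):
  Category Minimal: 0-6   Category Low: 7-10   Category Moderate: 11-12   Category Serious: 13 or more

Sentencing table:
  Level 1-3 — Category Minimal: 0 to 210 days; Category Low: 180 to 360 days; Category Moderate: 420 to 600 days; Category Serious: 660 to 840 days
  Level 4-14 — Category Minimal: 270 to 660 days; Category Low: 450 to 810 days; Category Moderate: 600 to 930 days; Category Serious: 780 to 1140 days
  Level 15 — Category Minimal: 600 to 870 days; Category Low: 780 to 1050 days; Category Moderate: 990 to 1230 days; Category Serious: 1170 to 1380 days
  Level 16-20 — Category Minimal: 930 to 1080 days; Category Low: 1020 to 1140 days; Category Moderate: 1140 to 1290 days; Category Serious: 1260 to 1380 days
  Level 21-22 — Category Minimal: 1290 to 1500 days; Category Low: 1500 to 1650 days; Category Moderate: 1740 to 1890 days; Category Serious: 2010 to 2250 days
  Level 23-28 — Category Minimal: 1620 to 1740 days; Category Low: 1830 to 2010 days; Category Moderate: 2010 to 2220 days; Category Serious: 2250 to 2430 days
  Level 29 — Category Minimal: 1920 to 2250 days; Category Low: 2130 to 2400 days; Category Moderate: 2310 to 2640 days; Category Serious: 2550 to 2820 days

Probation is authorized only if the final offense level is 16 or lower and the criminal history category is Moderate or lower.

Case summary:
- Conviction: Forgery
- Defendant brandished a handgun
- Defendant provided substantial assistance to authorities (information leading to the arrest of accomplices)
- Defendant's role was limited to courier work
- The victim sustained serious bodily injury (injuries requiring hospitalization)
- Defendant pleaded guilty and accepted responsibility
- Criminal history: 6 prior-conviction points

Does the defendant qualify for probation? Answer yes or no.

Base offense level for forgery: 10.
R1 does not apply.
R2 applies (level before this adjustment is 10 < 26, so +1): 10 + 1 = 11.
R3 applies: 11 − 2 = 9.
R4 applies: 9 − 3 = 6.
R5 applies: 6 − 1 = 5.
R7 does not apply.
R8 applies: 5 + 4 = 9.
Final offense level: 9.
Criminal history: 6 prior points → Category Minimal (0-6).
Level 9 falls in the 4-14 band.
Grid: Level 4-14 × Category Minimal = 270-660 days.
Probation check: level 9 ≤ 16 and category Minimal ≤ Moderate → eligible.

Yes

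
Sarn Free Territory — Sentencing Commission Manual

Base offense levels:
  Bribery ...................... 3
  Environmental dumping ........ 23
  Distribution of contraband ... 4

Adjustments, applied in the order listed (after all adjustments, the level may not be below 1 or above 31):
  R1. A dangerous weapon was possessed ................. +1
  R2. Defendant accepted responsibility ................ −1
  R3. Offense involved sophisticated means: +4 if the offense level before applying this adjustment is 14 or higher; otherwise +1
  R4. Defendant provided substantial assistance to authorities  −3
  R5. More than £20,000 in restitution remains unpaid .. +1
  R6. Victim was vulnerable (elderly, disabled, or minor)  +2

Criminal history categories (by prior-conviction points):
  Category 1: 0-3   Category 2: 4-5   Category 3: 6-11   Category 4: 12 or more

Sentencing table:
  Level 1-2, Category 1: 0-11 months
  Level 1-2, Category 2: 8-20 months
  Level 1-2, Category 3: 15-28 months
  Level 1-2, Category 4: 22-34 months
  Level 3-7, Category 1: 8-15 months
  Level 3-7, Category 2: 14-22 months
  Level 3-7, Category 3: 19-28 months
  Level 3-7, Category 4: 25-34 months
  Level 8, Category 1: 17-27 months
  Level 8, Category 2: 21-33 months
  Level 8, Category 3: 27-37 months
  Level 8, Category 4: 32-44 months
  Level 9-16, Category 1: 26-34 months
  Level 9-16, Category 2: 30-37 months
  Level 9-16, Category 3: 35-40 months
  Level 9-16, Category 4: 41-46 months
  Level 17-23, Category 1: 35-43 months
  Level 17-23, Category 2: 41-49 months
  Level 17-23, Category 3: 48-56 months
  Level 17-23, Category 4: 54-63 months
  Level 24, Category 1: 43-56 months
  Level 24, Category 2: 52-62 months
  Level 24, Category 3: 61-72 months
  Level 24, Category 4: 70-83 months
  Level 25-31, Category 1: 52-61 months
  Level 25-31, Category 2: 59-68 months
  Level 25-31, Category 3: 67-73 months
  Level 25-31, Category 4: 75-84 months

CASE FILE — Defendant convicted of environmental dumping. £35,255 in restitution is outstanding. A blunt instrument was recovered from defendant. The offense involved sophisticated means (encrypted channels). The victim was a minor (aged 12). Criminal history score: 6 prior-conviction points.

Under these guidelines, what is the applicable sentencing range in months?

Base offense level for environmental dumping: 23.
R1 applies: 23 + 1 = 24.
R3 applies (level before this adjustment is 24 ≥ 14, so +4): 24 + 4 = 28.
R5 applies: 28 + 1 = 29.
R6 applies: 29 + 2 = 31.
Final offense level: 31.
Criminal history: 6 prior points → Category 3 (6-11).
Level 31 falls in the 25-31 band.
Grid: Level 25-31 × Category 3 = 67-73 months.

67-73 months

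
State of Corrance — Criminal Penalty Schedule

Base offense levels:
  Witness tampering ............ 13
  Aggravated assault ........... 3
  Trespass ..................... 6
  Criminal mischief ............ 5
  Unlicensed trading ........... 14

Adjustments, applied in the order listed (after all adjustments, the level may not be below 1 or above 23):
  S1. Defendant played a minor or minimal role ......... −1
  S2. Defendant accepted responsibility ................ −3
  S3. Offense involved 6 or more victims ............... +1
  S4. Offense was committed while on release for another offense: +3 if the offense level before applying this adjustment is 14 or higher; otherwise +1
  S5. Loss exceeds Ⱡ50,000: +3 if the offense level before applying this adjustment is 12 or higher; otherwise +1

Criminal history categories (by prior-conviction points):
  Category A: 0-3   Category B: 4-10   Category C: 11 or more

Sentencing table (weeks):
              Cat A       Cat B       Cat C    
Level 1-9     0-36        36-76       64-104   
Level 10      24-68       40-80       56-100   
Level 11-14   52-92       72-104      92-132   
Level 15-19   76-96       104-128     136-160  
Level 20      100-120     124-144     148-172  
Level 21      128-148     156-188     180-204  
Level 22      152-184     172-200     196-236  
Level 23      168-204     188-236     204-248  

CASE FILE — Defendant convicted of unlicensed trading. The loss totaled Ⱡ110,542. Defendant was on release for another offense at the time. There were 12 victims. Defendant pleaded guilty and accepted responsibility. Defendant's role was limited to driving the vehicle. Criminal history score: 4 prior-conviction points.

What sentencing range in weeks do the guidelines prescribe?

104-128 weeks

Base offense level for unlicensed trading: 14.
S1 applies: 14 − 1 = 13.
S2 applies: 13 − 3 = 10.
S3 applies: 10 + 1 = 11.
S4 applies (level before this adjustment is 11 < 14, so +1): 11 + 1 = 12.
S5 applies (level before this adjustment is 12 ≥ 12, so +3): 12 + 3 = 15.
Final offense level: 15.
Criminal history: 4 prior points → Category B (4-10).
Level 15 falls in the 15-19 band.
Grid: Level 15-19 × Category B = 104-128 weeks.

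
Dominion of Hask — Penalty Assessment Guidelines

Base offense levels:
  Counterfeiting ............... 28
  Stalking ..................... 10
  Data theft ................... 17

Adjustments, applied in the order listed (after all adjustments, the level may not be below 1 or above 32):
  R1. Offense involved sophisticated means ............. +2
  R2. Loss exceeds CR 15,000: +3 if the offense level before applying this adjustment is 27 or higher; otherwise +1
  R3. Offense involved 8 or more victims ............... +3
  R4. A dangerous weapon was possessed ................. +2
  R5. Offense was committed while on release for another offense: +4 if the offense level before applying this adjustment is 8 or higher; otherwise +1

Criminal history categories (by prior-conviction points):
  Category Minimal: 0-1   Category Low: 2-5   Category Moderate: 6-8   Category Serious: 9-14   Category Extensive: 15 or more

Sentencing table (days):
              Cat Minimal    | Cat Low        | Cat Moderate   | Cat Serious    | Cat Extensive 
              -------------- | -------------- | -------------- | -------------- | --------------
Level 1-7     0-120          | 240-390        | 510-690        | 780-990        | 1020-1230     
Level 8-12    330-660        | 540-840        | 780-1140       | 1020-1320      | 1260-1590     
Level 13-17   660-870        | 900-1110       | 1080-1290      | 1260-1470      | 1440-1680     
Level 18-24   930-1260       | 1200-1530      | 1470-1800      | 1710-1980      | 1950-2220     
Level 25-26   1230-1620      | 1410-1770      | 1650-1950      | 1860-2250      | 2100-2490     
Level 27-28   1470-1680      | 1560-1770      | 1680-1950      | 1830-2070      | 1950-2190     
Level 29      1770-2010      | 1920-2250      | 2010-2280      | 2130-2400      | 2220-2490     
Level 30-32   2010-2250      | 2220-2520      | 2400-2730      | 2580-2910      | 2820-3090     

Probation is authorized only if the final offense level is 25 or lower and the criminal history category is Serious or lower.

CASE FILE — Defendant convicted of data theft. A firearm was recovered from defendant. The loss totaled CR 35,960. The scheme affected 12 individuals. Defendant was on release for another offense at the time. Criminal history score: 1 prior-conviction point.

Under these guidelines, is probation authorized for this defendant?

No

Base offense level for data theft: 17.
R2 applies (level before this adjustment is 17 < 27, so +1): 17 + 1 = 18.
R3 applies: 18 + 3 = 21.
R4 applies: 21 + 2 = 23.
R5 applies (level before this adjustment is 23 ≥ 8, so +4): 23 + 4 = 27.
Final offense level: 27.
Criminal history: 1 prior point → Category Minimal (0-1).
Level 27 falls in the 27-28 band.
Grid: Level 27-28 × Category Minimal = 1470-1680 days.
Probation check: level 27 > 25 and category Minimal ≤ Serious → not eligible.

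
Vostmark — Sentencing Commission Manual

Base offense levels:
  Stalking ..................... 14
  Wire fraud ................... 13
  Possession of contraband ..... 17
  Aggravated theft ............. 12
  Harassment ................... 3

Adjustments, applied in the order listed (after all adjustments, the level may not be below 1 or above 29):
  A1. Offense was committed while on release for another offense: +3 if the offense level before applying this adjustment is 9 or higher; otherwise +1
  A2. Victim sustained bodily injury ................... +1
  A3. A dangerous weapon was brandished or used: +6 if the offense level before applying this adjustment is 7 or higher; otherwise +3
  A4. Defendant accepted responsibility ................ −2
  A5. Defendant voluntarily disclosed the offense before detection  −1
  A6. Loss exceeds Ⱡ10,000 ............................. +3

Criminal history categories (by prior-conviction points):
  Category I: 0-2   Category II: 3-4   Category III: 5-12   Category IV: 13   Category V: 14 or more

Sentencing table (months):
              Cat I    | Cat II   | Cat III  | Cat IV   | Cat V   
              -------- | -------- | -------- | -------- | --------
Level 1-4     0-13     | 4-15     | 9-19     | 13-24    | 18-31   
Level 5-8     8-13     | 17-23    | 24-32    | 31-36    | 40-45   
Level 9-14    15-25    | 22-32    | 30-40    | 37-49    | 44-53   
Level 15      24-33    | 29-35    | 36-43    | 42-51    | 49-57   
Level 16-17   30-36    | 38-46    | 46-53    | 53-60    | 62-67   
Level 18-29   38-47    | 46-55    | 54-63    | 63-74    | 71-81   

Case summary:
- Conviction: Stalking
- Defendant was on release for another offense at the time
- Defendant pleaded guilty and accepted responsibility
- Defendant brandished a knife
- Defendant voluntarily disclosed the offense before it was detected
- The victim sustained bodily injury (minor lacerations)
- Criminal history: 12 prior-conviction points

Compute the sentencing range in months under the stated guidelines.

Base offense level for stalking: 14.
A1 applies (level before this adjustment is 14 ≥ 9, so +3): 14 + 3 = 17.
A2 applies: 17 + 1 = 18.
A3 applies (level before this adjustment is 18 ≥ 7, so +6): 18 + 6 = 24.
A4 applies: 24 − 2 = 22.
A5 applies: 22 − 1 = 21.
Final offense level: 21.
Criminal history: 12 prior points → Category III (5-12).
Level 21 falls in the 18-29 band.
Grid: Level 18-29 × Category III = 54-63 months.

54-63 months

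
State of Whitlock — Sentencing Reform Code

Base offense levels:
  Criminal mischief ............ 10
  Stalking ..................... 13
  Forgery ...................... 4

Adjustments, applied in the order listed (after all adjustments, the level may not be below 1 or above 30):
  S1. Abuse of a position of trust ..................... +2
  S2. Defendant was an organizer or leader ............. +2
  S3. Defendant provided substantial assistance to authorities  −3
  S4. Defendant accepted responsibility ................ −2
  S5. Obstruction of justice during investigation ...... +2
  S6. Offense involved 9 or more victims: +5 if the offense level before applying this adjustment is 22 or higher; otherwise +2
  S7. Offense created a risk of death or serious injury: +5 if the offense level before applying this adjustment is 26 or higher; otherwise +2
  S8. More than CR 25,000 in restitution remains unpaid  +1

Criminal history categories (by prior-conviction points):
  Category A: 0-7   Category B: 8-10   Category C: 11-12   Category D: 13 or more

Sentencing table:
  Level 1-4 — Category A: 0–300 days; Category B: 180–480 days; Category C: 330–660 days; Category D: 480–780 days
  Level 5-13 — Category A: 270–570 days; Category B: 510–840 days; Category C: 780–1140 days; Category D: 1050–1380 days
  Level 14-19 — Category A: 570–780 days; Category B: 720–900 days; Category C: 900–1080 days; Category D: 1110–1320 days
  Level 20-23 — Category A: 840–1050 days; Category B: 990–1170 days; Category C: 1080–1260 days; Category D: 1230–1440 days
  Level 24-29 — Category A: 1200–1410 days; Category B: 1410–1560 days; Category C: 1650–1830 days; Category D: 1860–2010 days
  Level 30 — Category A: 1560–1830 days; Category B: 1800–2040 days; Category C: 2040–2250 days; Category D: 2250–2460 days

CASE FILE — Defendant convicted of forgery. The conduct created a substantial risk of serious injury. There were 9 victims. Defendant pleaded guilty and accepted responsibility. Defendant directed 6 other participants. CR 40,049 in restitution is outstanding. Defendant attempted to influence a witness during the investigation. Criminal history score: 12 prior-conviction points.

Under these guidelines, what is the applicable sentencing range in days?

780-1140 days

Base offense level for forgery: 4.
S1 does not apply.
S2 applies: 4 + 2 = 6.
S3 does not apply.
S4 applies: 6 − 2 = 4.
S5 applies: 4 + 2 = 6.
S6 applies (level before this adjustment is 6 < 22, so +2): 6 + 2 = 8.
S7 applies (level before this adjustment is 8 < 26, so +2): 8 + 2 = 10.
S8 applies: 10 + 1 = 11.
Final offense level: 11.
Criminal history: 12 prior points → Category C (11-12).
Level 11 falls in the 5-13 band.
Grid: Level 5-13 × Category C = 780-1140 days.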